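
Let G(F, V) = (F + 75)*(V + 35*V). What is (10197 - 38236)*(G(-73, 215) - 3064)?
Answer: -348132224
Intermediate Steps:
G(F, V) = 36*V*(75 + F) (G(F, V) = (75 + F)*(36*V) = 36*V*(75 + F))
(10197 - 38236)*(G(-73, 215) - 3064) = (10197 - 38236)*(36*215*(75 - 73) - 3064) = -28039*(36*215*2 - 3064) = -28039*(15480 - 3064) = -28039*12416 = -348132224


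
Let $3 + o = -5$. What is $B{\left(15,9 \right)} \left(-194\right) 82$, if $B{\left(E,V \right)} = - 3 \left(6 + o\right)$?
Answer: $-95448$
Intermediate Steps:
$o = -8$ ($o = -3 - 5 = -8$)
$B{\left(E,V \right)} = 6$ ($B{\left(E,V \right)} = - 3 \left(6 - 8\right) = \left(-3\right) \left(-2\right) = 6$)
$B{\left(15,9 \right)} \left(-194\right) 82 = 6 \left(-194\right) 82 = \left(-1164\right) 82 = -95448$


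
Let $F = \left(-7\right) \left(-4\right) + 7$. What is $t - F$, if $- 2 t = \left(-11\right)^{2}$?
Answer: $- \frac{191}{2} \approx -95.5$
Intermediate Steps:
$F = 35$ ($F = 28 + 7 = 35$)
$t = - \frac{121}{2}$ ($t = - \frac{\left(-11\right)^{2}}{2} = \left(- \frac{1}{2}\right) 121 = - \frac{121}{2} \approx -60.5$)
$t - F = - \frac{121}{2} - 35 = - \frac{191}{2}$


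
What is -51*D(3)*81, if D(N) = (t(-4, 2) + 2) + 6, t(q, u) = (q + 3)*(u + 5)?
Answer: -4131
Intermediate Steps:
t(q, u) = (3 + q)*(5 + u)
D(N) = 1 (D(N) = ((15 + 3*2 + 5*(-4) - 4*2) + 2) + 6 = ((15 + 6 - 20 - 8) + 2) + 6 = (-7 + 2) + 6 = -5 + 6 = 1)
-51*D(3)*81 = -51*1*81 = -51*81 = -4131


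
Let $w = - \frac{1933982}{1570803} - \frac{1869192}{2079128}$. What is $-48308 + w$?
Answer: $- \frac{19722009809011793}{408237562473} \approx -48310.0$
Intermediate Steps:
$w = - \frac{869641066109}{408237562473}$ ($w = \left(-1933982\right) \frac{1}{1570803} - \frac{233649}{259891} = - \frac{1933982}{1570803} - \frac{233649}{259891} = - \frac{869641066109}{408237562473} \approx -2.1302$)
$-48308 + w = -48308 - \frac{869641066109}{408237562473} = - \frac{19722009809011793}{408237562473}$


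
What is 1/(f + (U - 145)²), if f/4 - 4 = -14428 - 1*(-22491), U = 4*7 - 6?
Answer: 1/47397 ≈ 2.1098e-5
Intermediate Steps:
U = 22 (U = 28 - 6 = 22)
f = 32268 (f = 16 + 4*(-14428 - 1*(-22491)) = 16 + 4*(-14428 + 22491) = 16 + 4*8063 = 16 + 32252 = 32268)
1/(f + (U - 145)²) = 1/(32268 + (22 - 145)²) = 1/(32268 + (-123)²) = 1/(32268 + 15129) = 1/47397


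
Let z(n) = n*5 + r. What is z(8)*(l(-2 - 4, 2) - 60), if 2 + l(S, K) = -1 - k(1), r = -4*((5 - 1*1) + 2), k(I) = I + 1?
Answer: -1040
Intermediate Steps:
k(I) = 1 + I
r = -24 (r = -4*((5 - 1) + 2) = -4*(4 + 2) = -4*6 = -24)
l(S, K) = -5 (l(S, K) = -2 + (-1 - (1 + 1)) = -2 + (-1 - 1*2) = -2 + (-1 - 2) = -2 - 3 = -5)
z(n) = -24 + 5*n (z(n) = n*5 - 24 = 5*n - 24 = -24 + 5*n)
z(8)*(l(-2 - 4, 2) - 60) = (-24 + 5*8)*(-5 - 60) = (-24 + 40)*(-65) = 16*(-65) = -1040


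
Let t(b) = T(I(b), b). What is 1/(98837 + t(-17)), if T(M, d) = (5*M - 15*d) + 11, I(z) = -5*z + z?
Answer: 1/99443 ≈ 1.0056e-5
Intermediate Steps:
I(z) = -4*z
T(M, d) = 11 - 15*d + 5*M (T(M, d) = (-15*d + 5*M) + 11 = 11 - 15*d + 5*M)
t(b) = 11 - 35*b (t(b) = 11 - 15*b + 5*(-4*b) = 11 - 15*b - 20*b = 11 - 35*b)
1/(98837 + t(-17)) = 1/(98837 + (11 - 35*(-17))) = 1/(98837 + (11 + 595)) = 1/(98837 + 606) = 1/99443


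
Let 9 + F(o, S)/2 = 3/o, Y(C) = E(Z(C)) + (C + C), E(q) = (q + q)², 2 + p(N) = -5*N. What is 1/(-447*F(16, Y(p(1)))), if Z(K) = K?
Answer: 8/63027 ≈ 0.00012693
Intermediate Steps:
p(N) = -2 - 5*N
E(q) = 4*q² (E(q) = (2*q)² = 4*q²)
Y(C) = 2*C + 4*C² (Y(C) = 4*C² + (C + C) = 4*C² + 2*C = 2*C + 4*C²)
F(o, S) = -18 + 6/o (F(o, S) = -18 + 2*(3/o) = -18 + 6/o)
1/(-447*F(16, Y(p(1)))) = 1/(-447*(-18 + 6/16)) = 1/(-447*(-18 + 6*(1/16))) = 1/(-447*(-18 + 3/8)) = 1/(-447*(-141/8)) = 1/(63027/8) = 8/63027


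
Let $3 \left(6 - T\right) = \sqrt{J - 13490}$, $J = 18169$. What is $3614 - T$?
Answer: $3608 + \frac{\sqrt{4679}}{3} \approx 3630.8$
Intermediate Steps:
$T = 6 - \frac{\sqrt{4679}}{3}$ ($T = 6 - \frac{\sqrt{18169 - 13490}}{3} = 6 - \frac{\sqrt{4679}}{3} \approx -16.801$)
$3614 - T = 3614 - \left(6 - \frac{\sqrt{4679}}{3}\right) = 3608 + \frac{\sqrt{4679}}{3}$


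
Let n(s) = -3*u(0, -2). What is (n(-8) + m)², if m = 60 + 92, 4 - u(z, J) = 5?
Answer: 24025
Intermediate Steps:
u(z, J) = -1 (u(z, J) = 4 - 1*5 = 4 - 5 = -1)
m = 152
n(s) = 3 (n(s) = -3*(-1) = 3)
(n(-8) + m)² = (3 + 152)² = 155² = 24025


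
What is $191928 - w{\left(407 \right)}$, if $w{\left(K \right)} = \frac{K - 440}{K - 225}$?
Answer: $\frac{34930929}{182} \approx 1.9193 \cdot 10^{5}$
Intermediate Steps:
$w{\left(K \right)} = \frac{-440 + K}{-225 + K}$ ($w{\left(K \right)} = \frac{-440 + K}{K - 225} = \frac{-440 + K}{-225 + K}$)
$191928 - w{\left(407 \right)} = 191928 - \frac{-440 + 407}{-225 + 407} = 191928 - \frac{1}{182} \left(-33\right) = 191928 - - \frac{33}{182} = 191928 + \frac{33}{182} = \frac{34930929}{182}$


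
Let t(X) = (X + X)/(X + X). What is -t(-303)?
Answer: -1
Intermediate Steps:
t(X) = 1 (t(X) = (2*X)/((2*X)) = (2*X)*(1/(2*X)) = 1)
-t(-303) = -1*1 = -1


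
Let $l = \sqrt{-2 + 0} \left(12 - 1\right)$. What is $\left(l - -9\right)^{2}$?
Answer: $-161 + 198 i \sqrt{2} \approx -161.0 + 280.01 i$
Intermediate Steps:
$l = 11 i \sqrt{2}$ ($l = \sqrt{-2} \cdot 11 = i \sqrt{2} \cdot 11 = 11 i \sqrt{2} \approx 15.556 i$)
$\left(l - -9\right)^{2} = \left(11 i \sqrt{2} - -9\right)^{2} = \left(11 i \sqrt{2} + 9\right)^{2} = \left(9 + 11 i \sqrt{2}\right)^{2}$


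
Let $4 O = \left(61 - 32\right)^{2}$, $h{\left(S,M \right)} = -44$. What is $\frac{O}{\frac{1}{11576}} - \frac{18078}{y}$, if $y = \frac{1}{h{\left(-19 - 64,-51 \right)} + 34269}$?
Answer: $-616285696$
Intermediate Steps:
$O = \frac{841}{4}$ ($O = \frac{\left(61 - 32\right)^{2}}{4} = \frac{29^{2}}{4} = \frac{1}{4} \cdot 841 = \frac{841}{4} \approx 210.25$)
$y = \frac{1}{34225}$ ($y = \frac{1}{-44 + 34269} = \frac{1}{34225} \approx 2.9218 \cdot 10^{-5}$)
$\frac{O}{\frac{1}{11576}} - \frac{18078}{y} = \frac{841}{4 \cdot \frac{1}{11576}} - 18078 \frac{1}{\frac{1}{34225}} = \frac{841 \frac{1}{\frac{1}{11576}}}{4} - 618719550 = \frac{841}{4} \cdot 11576 - 618719550 = 2433854 - 618719550 = -616285696$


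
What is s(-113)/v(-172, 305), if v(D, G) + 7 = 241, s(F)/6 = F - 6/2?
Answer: -116/39 ≈ -2.9744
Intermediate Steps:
s(F) = -18 + 6*F (s(F) = 6*(F - 6/2) = 6*(F - 6*1/2) = 6*(F - 3) = 6*(-3 + F) = -18 + 6*F)
v(D, G) = 234 (v(D, G) = -7 + 241 = 234)
s(-113)/v(-172, 305) = (-18 + 6*(-113))/234 = (-18 - 678)*(1/234) = -696*1/234 = -116/39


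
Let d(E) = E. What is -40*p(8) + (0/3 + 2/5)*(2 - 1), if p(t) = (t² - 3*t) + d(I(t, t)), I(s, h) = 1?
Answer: -8198/5 ≈ -1639.6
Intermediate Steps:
p(t) = 1 + t² - 3*t (p(t) = (t² - 3*t) + 1 = 1 + t² - 3*t)
-40*p(8) + (0/3 + 2/5)*(2 - 1) = -40*(1 + 8² - 3*8) + (0/3 + 2/5)*(2 - 1) = -40*(1 + 64 - 24) + (0*(⅓) + 2*(⅕))*1 = -40*41 + (0 + ⅖)*1 = -1640 + (⅖)*1 = -1640 + ⅖ = -8198/5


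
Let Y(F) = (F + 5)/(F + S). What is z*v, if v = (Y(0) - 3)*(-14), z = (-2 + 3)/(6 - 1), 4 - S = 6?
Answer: 77/5 ≈ 15.400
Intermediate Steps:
S = -2 (S = 4 - 1*6 = 4 - 6 = -2)
z = 1/5 ≈ 0.20000
Y(F) = (5 + F)/(-2 + F) (Y(F) = (F + 5)/(F - 2) = (5 + F)/(-2 + F))
v = 77 (v = ((5 + 0)/(-2 + 0) - 3)*(-14) = (5/(-2) - 3)*(-14) = (-1/2*5 - 3)*(-14) = (-5/2 - 3)*(-14) = -11/2*(-14) = 77)
z*v = (1/5)*77 = 77/5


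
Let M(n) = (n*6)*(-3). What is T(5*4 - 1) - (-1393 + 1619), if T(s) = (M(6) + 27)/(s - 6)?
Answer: -3019/13 ≈ -232.23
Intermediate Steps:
M(n) = -18*n (M(n) = (6*n)*(-3) = -18*n)
T(s) = -81/(-6 + s) (T(s) = (-18*6 + 27)/(s - 6) = (-108 + 27)/(-6 + s) = -81/(-6 + s))
T(5*4 - 1) - (-1393 + 1619) = -81/(-6 + (5*4 - 1)) - (-1393 + 1619) = -81/(-6 + (20 - 1)) - 1*226 = -81/(-6 + 19) - 226 = -81/13 - 226 = -3019/13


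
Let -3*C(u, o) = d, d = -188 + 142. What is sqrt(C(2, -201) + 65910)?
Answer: 4*sqrt(37083)/3 ≈ 256.76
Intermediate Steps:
d = -46
C(u, o) = 46/3 (C(u, o) = -1/3*(-46) = 46/3)
sqrt(C(2, -201) + 65910) = sqrt(46/3 + 65910) = sqrt(197776/3) = 4*sqrt(37083)/3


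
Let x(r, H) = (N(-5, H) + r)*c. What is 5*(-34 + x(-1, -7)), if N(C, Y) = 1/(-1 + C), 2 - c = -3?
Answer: -1195/6 ≈ -199.17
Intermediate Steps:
c = 5 (c = 2 - 1*(-3) = 2 + 3 = 5)
x(r, H) = -⅚ + 5*r (x(r, H) = (1/(-1 - 5) + r)*5 = (1/(-6) + r)*5 = (-⅙ + r)*5 = -⅚ + 5*r)
5*(-34 + x(-1, -7)) = 5*(-34 + (-⅚ + 5*(-1))) = 5*(-34 + (-⅚ - 5)) = 5*(-34 - 35/6) = 5*(-239/6) = -1195/6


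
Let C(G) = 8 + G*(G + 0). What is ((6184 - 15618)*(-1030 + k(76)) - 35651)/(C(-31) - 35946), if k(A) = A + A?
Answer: -8247401/34977 ≈ -235.79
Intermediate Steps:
k(A) = 2*A
C(G) = 8 + G**2 (C(G) = 8 + G*G = 8 + G**2)
((6184 - 15618)*(-1030 + k(76)) - 35651)/(C(-31) - 35946) = ((6184 - 15618)*(-1030 + 2*76) - 35651)/((8 + (-31)**2) - 35946) = (-9434*(-1030 + 152) - 35651)/((8 + 961) - 35946) = (-9434*(-878) - 35651)/(969 - 35946) = (8283052 - 35651)/(-34977) = 8247401*(-1/34977) = -8247401/34977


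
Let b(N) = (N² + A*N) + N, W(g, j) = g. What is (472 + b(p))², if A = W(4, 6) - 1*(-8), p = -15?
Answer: 252004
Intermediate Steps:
A = 12 (A = 4 - 1*(-8) = 4 + 8 = 12)
b(N) = N² + 13*N (b(N) = (N² + 12*N) + N = N² + 13*N)
(472 + b(p))² = (472 - 15*(13 - 15))² = (472 - 15*(-2))² = (472 + 30)² = 502² = 252004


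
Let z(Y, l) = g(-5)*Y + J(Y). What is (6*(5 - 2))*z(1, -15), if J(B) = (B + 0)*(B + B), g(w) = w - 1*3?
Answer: -108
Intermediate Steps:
g(w) = -3 + w (g(w) = w - 3 = -3 + w)
J(B) = 2*B**2 (J(B) = B*(2*B) = 2*B**2)
z(Y, l) = -8*Y + 2*Y**2 (z(Y, l) = (-3 - 5)*Y + 2*Y**2 = -8*Y + 2*Y**2)
(6*(5 - 2))*z(1, -15) = (6*(5 - 2))*(2*1*(-4 + 1)) = (6*3)*(2*1*(-3)) = 18*(-6) = -108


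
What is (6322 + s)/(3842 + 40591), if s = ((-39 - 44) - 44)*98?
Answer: -6124/44433 ≈ -0.13783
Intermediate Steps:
s = -12446 (s = (-83 - 44)*98 = -127*98 = -12446)
(6322 + s)/(3842 + 40591) = (6322 - 12446)/(3842 + 40591) = -6124/44433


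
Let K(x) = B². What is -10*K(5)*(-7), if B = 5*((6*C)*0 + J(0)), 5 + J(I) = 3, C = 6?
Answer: 7000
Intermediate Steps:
J(I) = -2 (J(I) = -5 + 3 = -2)
B = -10 (B = 5*((6*6)*0 - 2) = 5*(36*0 - 2) = 5*(0 - 2) = 5*(-2) = -10)
K(x) = 100 (K(x) = (-10)² = 100)
-10*K(5)*(-7) = -10*100*(-7) = -1000*(-7) = 7000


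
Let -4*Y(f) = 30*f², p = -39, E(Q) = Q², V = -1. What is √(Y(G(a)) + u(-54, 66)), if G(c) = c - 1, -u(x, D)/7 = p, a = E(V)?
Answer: √273 ≈ 16.523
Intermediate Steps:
a = 1 (a = (-1)² = 1)
u(x, D) = 273 (u(x, D) = -7*(-39) = 273)
G(c) = -1 + c
Y(f) = -15*f²/2
√(Y(G(a)) + u(-54, 66)) = √(-15*(-1 + 1)²/2 + 273) = √(-15/2*0² + 273) = √(-15/2*0 + 273) = √(0 + 273) = √273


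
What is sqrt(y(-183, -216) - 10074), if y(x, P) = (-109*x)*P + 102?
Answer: 6*I*sqrt(119959) ≈ 2078.1*I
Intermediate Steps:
y(x, P) = 102 - 109*P*x (y(x, P) = -109*P*x + 102 = 102 - 109*P*x)
sqrt(y(-183, -216) - 10074) = sqrt((102 - 109*(-216)*(-183)) - 10074) = sqrt((102 - 4308552) - 10074) = sqrt(-4308450 - 10074) = sqrt(-4318524) = 6*I*sqrt(119959)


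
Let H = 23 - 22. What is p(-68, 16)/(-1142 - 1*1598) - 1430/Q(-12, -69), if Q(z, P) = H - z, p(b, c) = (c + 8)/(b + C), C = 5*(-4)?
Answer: -3315397/30140 ≈ -110.00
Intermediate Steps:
C = -20
H = 1
p(b, c) = (8 + c)/(-20 + b) (p(b, c) = (c + 8)/(b - 20) = (8 + c)/(-20 + b))
Q(z, P) = 1 - z
p(-68, 16)/(-1142 - 1*1598) - 1430/Q(-12, -69) = ((8 + 16)/(-20 - 68))/(-1142 - 1*1598) - 1430/(1 - 1*(-12)) = (24/(-88))/(-1142 - 1598) - 1430/(1 + 12) = -1/88*24/(-2740) - 1430/13 = -3/11*(-1/2740) - 1430*1/13 = 3/30140 - 110 = -3315397/30140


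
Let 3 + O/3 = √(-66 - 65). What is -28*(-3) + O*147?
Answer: -1239 + 441*I*√131 ≈ -1239.0 + 5047.5*I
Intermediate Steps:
O = -9 + 3*I*√131 (O = -9 + 3*√(-66 - 65) = -9 + 3*√(-131) = -9 + 3*(I*√131) = -9 + 3*I*√131 ≈ -9.0 + 34.337*I)
-28*(-3) + O*147 = -28*(-3) + (-9 + 3*I*√131)*147 = 84 + (-1323 + 441*I*√131) = -1239 + 441*I*√131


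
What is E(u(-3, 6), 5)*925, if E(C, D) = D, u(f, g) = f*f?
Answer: 4625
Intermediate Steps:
u(f, g) = f**2
E(u(-3, 6), 5)*925 = 5*925 = 4625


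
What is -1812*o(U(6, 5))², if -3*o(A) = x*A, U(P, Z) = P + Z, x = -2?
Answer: -292336/3 ≈ -97445.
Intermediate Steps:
o(A) = 2*A/3 (o(A) = -(-2)*A/3 = 2*A/3)
-1812*o(U(6, 5))² = -1812*4*(6 + 5)²/9 = -1812*((⅔)*11)² = -1812*(22/3)² = -1812*484/9 = -292336/3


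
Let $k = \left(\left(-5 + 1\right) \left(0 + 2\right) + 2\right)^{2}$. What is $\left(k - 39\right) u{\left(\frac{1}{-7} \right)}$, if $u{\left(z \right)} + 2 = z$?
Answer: $\frac{45}{7} \approx 6.4286$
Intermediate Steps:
$u{\left(z \right)} = -2 + z$
$k = 36$ ($k = \left(\left(-4\right) 2 + 2\right)^{2} = \left(-8 + 2\right)^{2} = \left(-6\right)^{2} = 36$)
$\left(k - 39\right) u{\left(\frac{1}{-7} \right)} = \left(36 - 39\right) \left(-2 + \frac{1}{-7}\right) = - 3 \left(-2 - \frac{1}{7}\right) = \left(-3\right) \left(- \frac{15}{7}\right) = \frac{45}{7}$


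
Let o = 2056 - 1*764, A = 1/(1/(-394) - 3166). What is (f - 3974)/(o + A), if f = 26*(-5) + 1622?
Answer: -1548029605/805823433 ≈ -1.9211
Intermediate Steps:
A = -394/1247405 (A = 1/(-1/394 - 3166) = 1/(-1247405/394) = -394/1247405 ≈ -0.00031586)
o = 1292 (o = 2056 - 764 = 1292)
f = 1492 (f = -130 + 1622 = 1492)
(f - 3974)/(o + A) = (1492 - 3974)/(1292 - 394/1247405) = -2482/1611646866/1247405 = -2482*1247405/1611646866 = -1548029605/805823433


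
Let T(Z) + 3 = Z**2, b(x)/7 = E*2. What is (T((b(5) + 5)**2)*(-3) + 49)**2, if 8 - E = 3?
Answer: 9010151342581489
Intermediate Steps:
E = 5 (E = 8 - 1*3 = 8 - 3 = 5)
b(x) = 70 (b(x) = 7*(5*2) = 7*10 = 70)
T(Z) = -3 + Z**2
(T((b(5) + 5)**2)*(-3) + 49)**2 = ((-3 + ((70 + 5)**2)**2)*(-3) + 49)**2 = ((-3 + (75**2)**2)*(-3) + 49)**2 = ((-3 + 5625**2)*(-3) + 49)**2 = ((-3 + 31640625)*(-3) + 49)**2 = (31640622*(-3) + 49)**2 = (-94921866 + 49)**2 = (-94921817)**2 = 9010151342581489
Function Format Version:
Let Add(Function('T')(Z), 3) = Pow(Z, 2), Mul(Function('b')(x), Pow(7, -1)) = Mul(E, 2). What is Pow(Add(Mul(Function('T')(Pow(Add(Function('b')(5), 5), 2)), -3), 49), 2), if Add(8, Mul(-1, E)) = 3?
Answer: 9010151342581489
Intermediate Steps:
E = 5 (E = Add(8, Mul(-1, 3)) = Add(8, -3) = 5)
Function('b')(x) = 70 (Function('b')(x) = Mul(7, Mul(5, 2)) = Mul(7, 10) = 70)
Function('T')(Z) = Add(-3, Pow(Z, 2))
Pow(Add(Mul(Function('T')(Pow(Add(Function('b')(5), 5), 2)), -3), 49), 2) = Pow(Add(Mul(Add(-3, Pow(Pow(Add(70, 5), 2), 2)), -3), 49), 2) = Pow(Add(Mul(Add(-3, Pow(Pow(75, 2), 2)), -3), 49), 2) = Pow(Add(Mul(Add(-3, Pow(5625, 2)), -3), 49), 2) = Pow(Add(Mul(Add(-3, 31640625), -3), 49), 2) = Pow(Add(Mul(31640622, -3), 49), 2) = Pow(Add(-94921866, 49), 2) = Pow(-94921817, 2) = 9010151342581489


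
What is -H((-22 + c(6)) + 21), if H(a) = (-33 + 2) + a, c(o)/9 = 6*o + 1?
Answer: -301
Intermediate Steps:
c(o) = 9 + 54*o (c(o) = 9*(6*o + 1) = 9*(1 + 6*o) = 9 + 54*o)
H(a) = -31 + a
-H((-22 + c(6)) + 21) = -(-31 + ((-22 + (9 + 54*6)) + 21)) = -(-31 + ((-22 + (9 + 324)) + 21)) = -(-31 + ((-22 + 333) + 21)) = -(-31 + (311 + 21)) = -(-31 + 332) = -1*301 = -301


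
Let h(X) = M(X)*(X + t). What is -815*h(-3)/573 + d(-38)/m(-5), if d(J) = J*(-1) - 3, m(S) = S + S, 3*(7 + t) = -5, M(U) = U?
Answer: -61061/1146 ≈ -53.282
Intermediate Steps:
t = -26/3 (t = -7 + (⅓)*(-5) = -7 - 5/3 = -26/3 ≈ -8.6667)
m(S) = 2*S
h(X) = X*(-26/3 + X) (h(X) = X*(X - 26/3) = X*(-26/3 + X))
d(J) = -3 - J (d(J) = -J - 3 = -3 - J)
-815*h(-3)/573 + d(-38)/m(-5) = -815*(-3)*(-26 + 3*(-3))/3/573 + (-3 - 1*(-38))/((2*(-5))) = -815*(-3)*(-26 - 9)/3*(1/573) + (-3 + 38)/(-10) = -815*(-3)*(-35)/3*(1/573) + 35*(-⅒) = -815*35*(1/573) - 7/2 = -28525*1/573 - 7/2 = -28525/573 - 7/2 = -61061/1146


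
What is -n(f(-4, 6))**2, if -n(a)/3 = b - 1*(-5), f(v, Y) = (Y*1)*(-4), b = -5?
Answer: 0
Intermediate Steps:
f(v, Y) = -4*Y (f(v, Y) = Y*(-4) = -4*Y)
n(a) = 0 (n(a) = -3*(-5 - 1*(-5)) = -3*(-5 + 5) = -3*0 = 0)
-n(f(-4, 6))**2 = -1*0**2 = -1*0 = 0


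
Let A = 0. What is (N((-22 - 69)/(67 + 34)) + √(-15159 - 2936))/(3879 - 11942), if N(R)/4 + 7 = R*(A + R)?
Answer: 252504/82250663 - I*√18095/8063 ≈ 0.0030699 - 0.016683*I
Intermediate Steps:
N(R) = -28 + 4*R² (N(R) = -28 + 4*(R*(0 + R)) = -28 + 4*(R*R) = -28 + 4*R²)
(N((-22 - 69)/(67 + 34)) + √(-15159 - 2936))/(3879 - 11942) = ((-28 + 4*((-22 - 69)/(67 + 34))²) + √(-15159 - 2936))/(3879 - 11942) = ((-28 + 4*(-91/101)²) + √(-18095))/(-8063) = ((-28 + 4*(-91*1/101)²) + I*√18095)*(-1/8063) = ((-28 + 4*(-91/101)²) + I*√18095)*(-1/8063) = ((-28 + 4*(8281/10201)) + I*√18095)*(-1/8063) = ((-28 + 33124/10201) + I*√18095)*(-1/8063) = (-252504/10201 + I*√18095)*(-1/8063) = 252504/82250663 - I*√18095/8063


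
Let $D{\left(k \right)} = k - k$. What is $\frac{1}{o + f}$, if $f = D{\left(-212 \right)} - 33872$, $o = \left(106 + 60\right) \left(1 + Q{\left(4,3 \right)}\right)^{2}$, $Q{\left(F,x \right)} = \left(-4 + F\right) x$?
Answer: $- \frac{1}{33706} \approx -2.9668 \cdot 10^{-5}$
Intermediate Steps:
$D{\left(k \right)} = 0$
$Q{\left(F,x \right)} = x \left(-4 + F\right)$
$o = 166$ ($o = \left(106 + 60\right) \left(1 + 3 \left(-4 + 4\right)\right)^{2} = 166 \left(1 + 3 \cdot 0\right)^{2} = 166 \left(1 + 0\right)^{2} = 166 \cdot 1^{2} = 166 \cdot 1 = 166$)
$f = -33872$ ($f = 0 - 33872 = -33872$)
$\frac{1}{o + f} = \frac{1}{166 - 33872} = \frac{1}{-33706} = - \frac{1}{33706}$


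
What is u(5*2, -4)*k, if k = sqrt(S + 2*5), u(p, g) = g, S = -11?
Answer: -4*I ≈ -4.0*I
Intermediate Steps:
k = I (k = sqrt(-11 + 2*5) = sqrt(-11 + 10) = sqrt(-1) = I ≈ 1.0*I)
u(5*2, -4)*k = -4*I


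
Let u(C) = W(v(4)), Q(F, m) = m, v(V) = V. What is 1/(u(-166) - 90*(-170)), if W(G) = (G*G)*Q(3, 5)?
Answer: 1/15380 ≈ 6.5019e-5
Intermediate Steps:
W(G) = 5*G² (W(G) = (G*G)*5 = G²*5 = 5*G²)
u(C) = 80 (u(C) = 5*4² = 5*16 = 80)
1/(u(-166) - 90*(-170)) = 1/(80 - 90*(-170)) = 1/(80 + 15300) = 1/15380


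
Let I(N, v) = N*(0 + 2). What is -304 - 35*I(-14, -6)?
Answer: 676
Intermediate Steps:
I(N, v) = 2*N (I(N, v) = N*2 = 2*N)
-304 - 35*I(-14, -6) = -304 - 70*(-14) = -304 - 35*(-28) = -304 + 980 = 676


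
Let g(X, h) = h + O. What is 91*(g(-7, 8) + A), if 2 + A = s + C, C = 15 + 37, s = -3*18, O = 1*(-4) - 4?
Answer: -364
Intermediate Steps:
O = -8 (O = -4 - 4 = -8)
g(X, h) = -8 + h (g(X, h) = h - 8 = -8 + h)
s = -54
C = 52
A = -4 (A = -2 + (-54 + 52) = -2 - 2 = -4)
91*(g(-7, 8) + A) = 91*((-8 + 8) - 4) = 91*(0 - 4) = 91*(-4) = -364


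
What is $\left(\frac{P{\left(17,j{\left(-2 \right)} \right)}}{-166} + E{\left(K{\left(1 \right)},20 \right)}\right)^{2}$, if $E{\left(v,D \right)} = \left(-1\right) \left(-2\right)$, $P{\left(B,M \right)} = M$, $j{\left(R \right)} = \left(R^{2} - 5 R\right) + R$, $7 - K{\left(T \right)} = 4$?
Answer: $\frac{25600}{6889} \approx 3.7161$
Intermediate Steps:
$K{\left(T \right)} = 3$ ($K{\left(T \right)} = 7 - 4 = 3$)
$j{\left(R \right)} = R^{2} - 4 R$
$E{\left(v,D \right)} = 2$
$\left(\frac{P{\left(17,j{\left(-2 \right)} \right)}}{-166} + E{\left(K{\left(1 \right)},20 \right)}\right)^{2} = \left(\frac{\left(-2\right) \left(-4 - 2\right)}{-166} + 2\right)^{2} = \left(\left(-2\right) \left(-6\right) \left(- \frac{1}{166}\right) + 2\right)^{2} = \left(12 \left(- \frac{1}{166}\right) + 2\right)^{2} = \left(- \frac{6}{83} + 2\right)^{2} = \left(\frac{160}{83}\right)^{2} = \frac{25600}{6889}$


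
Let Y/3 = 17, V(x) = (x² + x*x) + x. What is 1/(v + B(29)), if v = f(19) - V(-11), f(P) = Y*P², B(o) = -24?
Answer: 1/18156 ≈ 5.5078e-5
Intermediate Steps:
V(x) = x + 2*x² (V(x) = (x² + x²) + x = 2*x² + x = x + 2*x²)
Y = 51 (Y = 3*17 = 51)
f(P) = 51*P²
v = 18180 (v = 51*19² - (-11)*(1 + 2*(-11)) = 51*361 - (-11)*(1 - 22) = 18411 - (-11)*(-21) = 18411 - 1*231 = 18411 - 231 = 18180)
1/(v + B(29)) = 1/(18180 - 24) = 1/18156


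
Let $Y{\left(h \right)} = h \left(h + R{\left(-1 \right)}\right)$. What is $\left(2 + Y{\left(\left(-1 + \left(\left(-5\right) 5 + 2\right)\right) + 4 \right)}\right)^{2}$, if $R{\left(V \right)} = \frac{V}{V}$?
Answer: $145924$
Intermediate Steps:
$R{\left(V \right)} = 1$
$Y{\left(h \right)} = h \left(1 + h\right)$ ($Y{\left(h \right)} = h \left(h + 1\right) = h \left(1 + h\right)$)
$\left(2 + Y{\left(\left(-1 + \left(\left(-5\right) 5 + 2\right)\right) + 4 \right)}\right)^{2} = \left(2 + \left(\left(-1 + \left(\left(-5\right) 5 + 2\right)\right) + 4\right) \left(1 + \left(\left(-1 + \left(\left(-5\right) 5 + 2\right)\right) + 4\right)\right)\right)^{2} = \left(2 + \left(\left(-1 + \left(-25 + 2\right)\right) + 4\right) \left(1 + \left(\left(-1 + \left(-25 + 2\right)\right) + 4\right)\right)\right)^{2} = \left(2 + \left(\left(-1 - 23\right) + 4\right) \left(1 + \left(\left(-1 - 23\right) + 4\right)\right)\right)^{2} = \left(2 + \left(-24 + 4\right) \left(1 + \left(-24 + 4\right)\right)\right)^{2} = \left(2 - 20 \left(1 - 20\right)\right)^{2} = \left(2 - -380\right)^{2} = \left(2 + 380\right)^{2} = 382^{2} = 145924$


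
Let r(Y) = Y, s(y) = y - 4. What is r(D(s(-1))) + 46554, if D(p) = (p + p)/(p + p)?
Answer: 46555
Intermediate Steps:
s(y) = -4 + y
D(p) = 1 (D(p) = (2*p)/((2*p)) = (2*p)*(1/(2*p)) = 1)
r(D(s(-1))) + 46554 = 1 + 46554 = 46555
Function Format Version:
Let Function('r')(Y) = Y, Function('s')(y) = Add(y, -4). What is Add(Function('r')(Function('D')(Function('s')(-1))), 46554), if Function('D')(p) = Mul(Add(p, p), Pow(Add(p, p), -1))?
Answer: 46555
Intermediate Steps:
Function('s')(y) = Add(-4, y)
Function('D')(p) = 1 (Function('D')(p) = Mul(Mul(2, p), Pow(Mul(2, p), -1)) = Mul(Mul(2, p), Mul(Rational(1, 2), Pow(p, -1))) = 1)
Add(Function('r')(Function('D')(Function('s')(-1))), 46554) = Add(1, 46554) = 46555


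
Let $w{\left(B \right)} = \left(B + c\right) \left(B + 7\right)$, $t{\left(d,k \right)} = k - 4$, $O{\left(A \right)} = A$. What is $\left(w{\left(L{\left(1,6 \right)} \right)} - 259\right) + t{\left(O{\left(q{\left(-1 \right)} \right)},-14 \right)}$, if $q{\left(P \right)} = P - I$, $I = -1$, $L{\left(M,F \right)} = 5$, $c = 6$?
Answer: $-145$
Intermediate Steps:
$q{\left(P \right)} = 1 + P$ ($q{\left(P \right)} = P - -1 = P + 1 = 1 + P$)
$t{\left(d,k \right)} = -4 + k$ ($t{\left(d,k \right)} = k - 4 = -4 + k$)
$w{\left(B \right)} = \left(6 + B\right) \left(7 + B\right)$ ($w{\left(B \right)} = \left(B + 6\right) \left(B + 7\right) = \left(6 + B\right) \left(7 + B\right)$)
$\left(w{\left(L{\left(1,6 \right)} \right)} - 259\right) + t{\left(O{\left(q{\left(-1 \right)} \right)},-14 \right)} = \left(\left(42 + 5^{2} + 13 \cdot 5\right) - 259\right) - 18 = \left(\left(42 + 25 + 65\right) - 259\right) - 18 = \left(132 - 259\right) - 18 = -127 - 18 = -145$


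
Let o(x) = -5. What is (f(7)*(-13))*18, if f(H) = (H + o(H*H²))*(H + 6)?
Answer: -6084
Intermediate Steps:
f(H) = (-5 + H)*(6 + H) (f(H) = (H - 5)*(H + 6) = (-5 + H)*(6 + H))
(f(7)*(-13))*18 = ((-30 + 7 + 7²)*(-13))*18 = ((-30 + 7 + 49)*(-13))*18 = (26*(-13))*18 = -338*18 = -6084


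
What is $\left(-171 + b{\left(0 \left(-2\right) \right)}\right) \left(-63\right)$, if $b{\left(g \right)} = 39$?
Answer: $8316$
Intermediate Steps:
$\left(-171 + b{\left(0 \left(-2\right) \right)}\right) \left(-63\right) = \left(-171 + 39\right) \left(-63\right) = \left(-132\right) \left(-63\right) = 8316$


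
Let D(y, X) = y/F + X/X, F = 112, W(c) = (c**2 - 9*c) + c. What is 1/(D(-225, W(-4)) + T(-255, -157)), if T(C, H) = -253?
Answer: -112/28449 ≈ -0.0039369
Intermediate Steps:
W(c) = c**2 - 8*c
D(y, X) = 1 + y/112 (D(y, X) = y/112 + X/X = y*(1/112) + 1 = y/112 + 1 = 1 + y/112)
1/(D(-225, W(-4)) + T(-255, -157)) = 1/((1 + (1/112)*(-225)) - 253) = 1/((1 - 225/112) - 253) = 1/(-113/112 - 253) = 1/(-28449/112) = -112/28449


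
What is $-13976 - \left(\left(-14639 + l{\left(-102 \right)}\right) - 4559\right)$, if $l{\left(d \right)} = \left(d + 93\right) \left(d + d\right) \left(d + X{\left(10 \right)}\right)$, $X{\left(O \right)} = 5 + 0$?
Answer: $183314$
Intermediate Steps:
$X{\left(O \right)} = 5$
$l{\left(d \right)} = 2 d \left(5 + d\right) \left(93 + d\right)$ ($l{\left(d \right)} = \left(d + 93\right) \left(d + d\right) \left(d + 5\right) = \left(93 + d\right) 2 d \left(5 + d\right) = 2 d \left(93 + d\right) \left(5 + d\right) = 2 d \left(5 + d\right) \left(93 + d\right)$)
$-13976 - \left(\left(-14639 + l{\left(-102 \right)}\right) - 4559\right) = -13976 - \left(\left(-14639 + 2 \left(-102\right) \left(465 + \left(-102\right)^{2} + 98 \left(-102\right)\right)\right) - 4559\right) = -13976 - \left(\left(-14639 + 2 \left(-102\right) \left(465 + 10404 - 9996\right)\right) - 4559\right) = -13976 - \left(\left(-14639 + 2 \left(-102\right) 873\right) - 4559\right) = -13976 - \left(\left(-14639 - 178092\right) - 4559\right) = -13976 - \left(-192731 - 4559\right) = -13976 - -197290 = -13976 + 197290 = 183314$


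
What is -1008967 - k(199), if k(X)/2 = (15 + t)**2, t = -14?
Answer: -1008969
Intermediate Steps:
k(X) = 2 (k(X) = 2*(15 - 14)**2 = 2*1**2 = 2*1 = 2)
-1008967 - k(199) = -1008967 - 1*2 = -1008967 - 2 = -1008969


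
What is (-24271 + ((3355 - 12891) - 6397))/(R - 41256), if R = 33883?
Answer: 40204/7373 ≈ 5.4529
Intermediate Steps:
(-24271 + ((3355 - 12891) - 6397))/(R - 41256) = (-24271 + ((3355 - 12891) - 6397))/(33883 - 41256) = (-24271 + (-9536 - 6397))/(-7373) = (-24271 - 15933)*(-1/7373) = -40204*(-1/7373) = 40204/7373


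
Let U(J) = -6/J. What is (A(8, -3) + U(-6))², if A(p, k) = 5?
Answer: 36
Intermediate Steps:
(A(8, -3) + U(-6))² = (5 - 6/(-6))² = (5 - 6*(-⅙))² = (5 + 1)² = 6² = 36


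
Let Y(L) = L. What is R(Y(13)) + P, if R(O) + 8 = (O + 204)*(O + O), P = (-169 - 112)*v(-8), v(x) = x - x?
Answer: 5634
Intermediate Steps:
v(x) = 0
P = 0 (P = (-169 - 112)*0 = -281*0 = 0)
R(O) = -8 + 2*O*(204 + O) (R(O) = -8 + (O + 204)*(O + O) = -8 + (204 + O)*(2*O) = -8 + 2*O*(204 + O))
R(Y(13)) + P = (-8 + 2*13² + 408*13) + 0 = (-8 + 2*169 + 5304) + 0 = (-8 + 338 + 5304) + 0 = 5634 + 0 = 5634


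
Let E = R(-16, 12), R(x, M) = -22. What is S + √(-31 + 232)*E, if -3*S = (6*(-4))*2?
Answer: 16 - 22*√201 ≈ -295.90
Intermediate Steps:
E = -22
S = 16 (S = -6*(-4)*2/3 = -(-8)*2 = -⅓*(-48) = 16)
S + √(-31 + 232)*E = 16 + √(-31 + 232)*(-22) = 16 + √201*(-22) = 16 - 22*√201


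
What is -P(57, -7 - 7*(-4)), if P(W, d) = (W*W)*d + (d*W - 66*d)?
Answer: -68040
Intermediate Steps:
P(W, d) = -66*d + W*d + d*W² (P(W, d) = W²*d + (W*d - 66*d) = d*W² + (-66*d + W*d) = -66*d + W*d + d*W²)
-P(57, -7 - 7*(-4)) = -(-7 - 7*(-4))*(-66 + 57 + 57²) = -(-7 + 28)*(-66 + 57 + 3249) = -21*3240 = -1*68040 = -68040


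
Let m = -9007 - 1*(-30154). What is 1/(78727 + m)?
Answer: 1/99874 ≈ 1.0013e-5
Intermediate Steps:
m = 21147 (m = -9007 + 30154 = 21147)
1/(78727 + m) = 1/(78727 + 21147) = 1/99874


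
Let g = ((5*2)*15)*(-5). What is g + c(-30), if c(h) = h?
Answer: -780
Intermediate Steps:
g = -750 (g = (10*15)*(-5) = 150*(-5) = -750)
g + c(-30) = -750 - 30 = -780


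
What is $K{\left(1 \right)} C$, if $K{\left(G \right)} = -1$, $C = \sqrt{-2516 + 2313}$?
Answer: $- i \sqrt{203} \approx - 14.248 i$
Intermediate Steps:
$C = i \sqrt{203}$ ($C = \sqrt{-203} = i \sqrt{203} \approx 14.248 i$)
$K{\left(1 \right)} C = - i \sqrt{203}$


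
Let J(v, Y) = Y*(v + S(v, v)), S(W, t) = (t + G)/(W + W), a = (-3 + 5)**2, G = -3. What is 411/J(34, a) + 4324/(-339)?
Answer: -2587513/264759 ≈ -9.7731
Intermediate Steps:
a = 4 (a = 2**2 = 4)
S(W, t) = (-3 + t)/(2*W) (S(W, t) = (t - 3)/(W + W) = (-3 + t)/((2*W)) = (-3 + t)*(1/(2*W)) = (-3 + t)/(2*W))
J(v, Y) = Y*(v + (-3 + v)/(2*v))
411/J(34, a) + 4324/(-339) = 411/(((1/2)*4*(-3 + 34 + 2*34**2)/34)) + 4324/(-339) = 411/(((1/2)*4*(1/34)*(-3 + 34 + 2*1156))) + 4324*(-1/339) = 411/(((1/2)*4*(1/34)*(-3 + 34 + 2312))) - 4324/339 = 411/(((1/2)*4*(1/34)*2343)) - 4324/339 = 411/(2343/17) - 4324/339 = 411*(17/2343) - 4324/339 = 2329/781 - 4324/339 = -2587513/264759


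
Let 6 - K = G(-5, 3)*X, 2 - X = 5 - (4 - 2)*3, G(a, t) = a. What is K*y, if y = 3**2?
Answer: 189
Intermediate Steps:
y = 9
X = 3 (X = 2 - (5 - (4 - 2)*3) = 2 - (5 - 2*3) = 2 - (5 - 1*6) = 2 - (5 - 6) = 2 - 1*(-1) = 2 + 1 = 3)
K = 21 (K = 6 - (-5)*3 = 6 - 1*(-15) = 6 + 15 = 21)
K*y = 21*9 = 189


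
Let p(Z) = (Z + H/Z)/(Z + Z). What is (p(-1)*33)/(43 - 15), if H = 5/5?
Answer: 33/28 ≈ 1.1786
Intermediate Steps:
H = 1 (H = 5*(⅕) = 1)
p(Z) = (Z + 1/Z)/(2*Z) (p(Z) = (Z + 1/Z)/(Z + Z) = (Z + 1/Z)/((2*Z)) = (Z + 1/Z)*(1/(2*Z)) = (Z + 1/Z)/(2*Z))
(p(-1)*33)/(43 - 15) = (((½)*(1 + (-1)²)/(-1)²)*33)/(43 - 15) = (((½)*1*(1 + 1))*33)/28 = (((½)*1*2)*33)*(1/28) = (1*33)*(1/28) = 33*(1/28) = 33/28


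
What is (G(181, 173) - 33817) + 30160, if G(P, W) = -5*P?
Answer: -4562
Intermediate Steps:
(G(181, 173) - 33817) + 30160 = (-5*181 - 33817) + 30160 = (-905 - 33817) + 30160 = -34722 + 30160 = -4562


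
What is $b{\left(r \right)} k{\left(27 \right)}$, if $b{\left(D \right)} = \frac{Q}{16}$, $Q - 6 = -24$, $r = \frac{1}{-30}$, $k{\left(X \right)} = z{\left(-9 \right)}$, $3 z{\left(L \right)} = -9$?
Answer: $\frac{27}{8} \approx 3.375$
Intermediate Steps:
$z{\left(L \right)} = -3$ ($z{\left(L \right)} = \frac{1}{3} \left(-9\right) = -3$)
$k{\left(X \right)} = -3$
$r = - \frac{1}{30} \approx -0.033333$
$Q = -18$ ($Q = 6 - 24 = -18$)
$b{\left(D \right)} = - \frac{9}{8}$ ($b{\left(D \right)} = - \frac{18}{16} = \left(-18\right) \frac{1}{16} = - \frac{9}{8}$)
$b{\left(r \right)} k{\left(27 \right)} = \left(- \frac{9}{8}\right) \left(-3\right) = \frac{27}{8}$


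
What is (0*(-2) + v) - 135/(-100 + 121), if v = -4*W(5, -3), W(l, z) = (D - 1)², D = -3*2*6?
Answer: -38377/7 ≈ -5482.4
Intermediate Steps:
D = -36 (D = -6*6 = -36)
W(l, z) = 1369 (W(l, z) = (-36 - 1)² = (-37)² = 1369)
v = -5476 (v = -4*1369 = -5476)
(0*(-2) + v) - 135/(-100 + 121) = (0*(-2) - 5476) - 135/(-100 + 121) = (0 - 5476) - 135/21 = -5476 + (1/21)*(-135) = -5476 - 45/7 = -38377/7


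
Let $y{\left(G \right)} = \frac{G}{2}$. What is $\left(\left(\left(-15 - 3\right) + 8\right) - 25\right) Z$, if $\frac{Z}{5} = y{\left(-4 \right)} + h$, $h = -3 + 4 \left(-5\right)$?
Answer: $4375$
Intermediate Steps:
$h = -23$ ($h = -3 - 20 = -23$)
$y{\left(G \right)} = \frac{G}{2}$ ($y{\left(G \right)} = G \frac{1}{2} = \frac{G}{2}$)
$Z = -125$ ($Z = 5 \left(\frac{1}{2} \left(-4\right) - 23\right) = 5 \left(-2 - 23\right) = 5 \left(-25\right) = -125$)
$\left(\left(\left(-15 - 3\right) + 8\right) - 25\right) Z = \left(\left(\left(-15 - 3\right) + 8\right) - 25\right) \left(-125\right) = \left(\left(-18 + 8\right) - 25\right) \left(-125\right) = \left(-10 - 25\right) \left(-125\right) = \left(-35\right) \left(-125\right) = 4375$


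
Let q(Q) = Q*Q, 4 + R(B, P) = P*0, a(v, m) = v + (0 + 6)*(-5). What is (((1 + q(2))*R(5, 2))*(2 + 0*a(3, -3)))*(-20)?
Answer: 800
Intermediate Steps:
a(v, m) = -30 + v (a(v, m) = v + 6*(-5) = v - 30 = -30 + v)
R(B, P) = -4 (R(B, P) = -4 + P*0 = -4 + 0 = -4)
q(Q) = Q²
(((1 + q(2))*R(5, 2))*(2 + 0*a(3, -3)))*(-20) = (((1 + 2²)*(-4))*(2 + 0*(-30 + 3)))*(-20) = (((1 + 4)*(-4))*(2 + 0*(-27)))*(-20) = ((5*(-4))*(2 + 0))*(-20) = -20*2*(-20) = -40*(-20) = 800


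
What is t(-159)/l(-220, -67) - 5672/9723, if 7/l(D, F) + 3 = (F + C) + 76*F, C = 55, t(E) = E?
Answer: 1127880385/9723 ≈ 1.1600e+5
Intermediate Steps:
l(D, F) = 7/(52 + 77*F) (l(D, F) = 7/(-3 + ((F + 55) + 76*F)) = 7/(-3 + ((55 + F) + 76*F)) = 7/(-3 + (55 + 77*F)) = 7/(52 + 77*F))
t(-159)/l(-220, -67) - 5672/9723 = -159/(7/(52 + 77*(-67))) - 5672/9723 = -159/(7/(52 - 5159)) - 5672*1/9723 = -159/(7/(-5107)) - 5672/9723 = -159/(7*(-1/5107)) - 5672/9723 = -159/(-7/5107) - 5672/9723 = -159*(-5107/7) - 5672/9723 = 812013/7 - 5672/9723 = 1127880385/9723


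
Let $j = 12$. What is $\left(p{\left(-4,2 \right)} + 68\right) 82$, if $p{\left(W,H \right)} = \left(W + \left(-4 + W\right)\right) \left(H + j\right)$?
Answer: $-8200$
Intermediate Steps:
$p{\left(W,H \right)} = \left(-4 + 2 W\right) \left(12 + H\right)$ ($p{\left(W,H \right)} = \left(W + \left(-4 + W\right)\right) \left(H + 12\right) = \left(-4 + 2 W\right) \left(12 + H\right)$)
$\left(p{\left(-4,2 \right)} + 68\right) 82 = \left(\left(-48 - 8 + 24 \left(-4\right) + 2 \cdot 2 \left(-4\right)\right) + 68\right) 82 = \left(\left(-48 - 8 - 96 - 16\right) + 68\right) 82 = \left(-168 + 68\right) 82 = \left(-100\right) 82 = -8200$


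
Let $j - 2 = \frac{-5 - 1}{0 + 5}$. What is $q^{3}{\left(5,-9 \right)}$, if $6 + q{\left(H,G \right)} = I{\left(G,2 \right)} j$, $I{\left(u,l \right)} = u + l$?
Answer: $- \frac{195112}{125} \approx -1560.9$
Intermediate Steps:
$j = \frac{4}{5}$ ($j = 2 + \frac{-5 - 1}{0 + 5} = 2 - \frac{6}{5} = \frac{4}{5} \approx 0.8$)
$I{\left(u,l \right)} = l + u$
$q{\left(H,G \right)} = - \frac{22}{5} + \frac{4 G}{5}$ ($q{\left(H,G \right)} = -6 + \left(2 + G\right) \frac{4}{5} = -6 + \left(\frac{8}{5} + \frac{4 G}{5}\right) = - \frac{22}{5} + \frac{4 G}{5}$)
$q^{3}{\left(5,-9 \right)} = \left(- \frac{22}{5} + \frac{4}{5} \left(-9\right)\right)^{3} = \left(- \frac{22}{5} - \frac{36}{5}\right)^{3} = \left(- \frac{58}{5}\right)^{3} = - \frac{195112}{125}$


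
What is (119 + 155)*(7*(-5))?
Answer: -9590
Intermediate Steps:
(119 + 155)*(7*(-5)) = 274*(-35) = -9590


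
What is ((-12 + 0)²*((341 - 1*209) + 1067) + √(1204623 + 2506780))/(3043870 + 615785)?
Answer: 57552/1219885 + √3711403/3659655 ≈ 0.047705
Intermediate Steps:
((-12 + 0)²*((341 - 1*209) + 1067) + √(1204623 + 2506780))/(3043870 + 615785) = ((-12)²*((341 - 209) + 1067) + √3711403)/3659655 = (144*(132 + 1067) + √3711403)*(1/3659655) = (144*1199 + √3711403)*(1/3659655) = (172656 + √3711403)*(1/3659655) = 57552/1219885 + √3711403/3659655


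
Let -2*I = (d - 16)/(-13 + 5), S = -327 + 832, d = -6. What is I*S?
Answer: -5555/8 ≈ -694.38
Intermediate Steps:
S = 505
I = -11/8 (I = -(-6 - 16)/(2*(-13 + 5)) = -(-11)/(-8) = -(-11)*(-1)/8 = -1/2*11/4 = -11/8 ≈ -1.3750)
I*S = -11/8*505 = -5555/8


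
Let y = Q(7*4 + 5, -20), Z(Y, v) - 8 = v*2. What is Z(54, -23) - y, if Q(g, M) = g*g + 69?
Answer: -1196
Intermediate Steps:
Z(Y, v) = 8 + 2*v (Z(Y, v) = 8 + v*2 = 8 + 2*v)
Q(g, M) = 69 + g**2 (Q(g, M) = g**2 + 69 = 69 + g**2)
y = 1158 (y = 69 + (7*4 + 5)**2 = 69 + (28 + 5)**2 = 69 + 33**2 = 69 + 1089 = 1158)
Z(54, -23) - y = (8 + 2*(-23)) - 1*1158 = (8 - 46) - 1158 = -38 - 1158 = -1196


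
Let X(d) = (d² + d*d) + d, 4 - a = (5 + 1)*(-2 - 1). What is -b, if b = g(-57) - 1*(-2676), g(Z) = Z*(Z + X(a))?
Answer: 50505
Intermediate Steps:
a = 22 (a = 4 - (5 + 1)*(-2 - 1) = 4 - 6*(-3) = 4 - 1*(-18) = 4 + 18 = 22)
X(d) = d + 2*d² (X(d) = (d² + d²) + d = 2*d² + d = d + 2*d²)
g(Z) = Z*(990 + Z) (g(Z) = Z*(Z + 22*(1 + 2*22)) = Z*(Z + 22*(1 + 44)) = Z*(Z + 22*45) = Z*(Z + 990) = Z*(990 + Z))
b = -50505 (b = -57*(990 - 57) - 1*(-2676) = -57*933 + 2676 = -53181 + 2676 = -50505)
-b = -1*(-50505) = 50505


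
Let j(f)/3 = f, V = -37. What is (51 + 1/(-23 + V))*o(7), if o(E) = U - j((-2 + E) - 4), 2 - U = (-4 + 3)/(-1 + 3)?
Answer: -3059/120 ≈ -25.492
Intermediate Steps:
j(f) = 3*f
U = 5/2 (U = 2 - (-4 + 3)/(-1 + 3) = 2 - (-1)/2 = 2 - 1*(-½) = 2 + ½ = 5/2 ≈ 2.5000)
o(E) = 41/2 - 3*E (o(E) = 5/2 - 3*((-2 + E) - 4) = 5/2 - 3*(-6 + E) = 5/2 - (-18 + 3*E) = 5/2 + (18 - 3*E) = 41/2 - 3*E)
(51 + 1/(-23 + V))*o(7) = (51 + 1/(-23 - 37))*(41/2 - 3*7) = (51 + 1/(-60))*(41/2 - 21) = (51 - 1/60)*(-½) = (3059/60)*(-½) = -3059/120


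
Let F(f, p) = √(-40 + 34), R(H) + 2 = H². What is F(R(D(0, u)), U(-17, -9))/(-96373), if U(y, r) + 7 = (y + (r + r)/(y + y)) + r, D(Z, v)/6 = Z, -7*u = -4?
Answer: -I*√6/96373 ≈ -2.5417e-5*I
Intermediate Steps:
u = 4/7 (u = -⅐*(-4) = 4/7 ≈ 0.57143)
D(Z, v) = 6*Z
U(y, r) = -7 + r + y + r/y (U(y, r) = -7 + ((y + (r + r)/(y + y)) + r) = -7 + ((y + (2*r)/((2*y))) + r) = -7 + ((y + (2*r)*(1/(2*y))) + r) = -7 + ((y + r/y) + r) = -7 + (r + y + r/y) = -7 + r + y + r/y)
R(H) = -2 + H²
F(f, p) = I*√6 (F(f, p) = √(-6) = I*√6)
F(R(D(0, u)), U(-17, -9))/(-96373) = (I*√6)/(-96373) = (I*√6)*(-1/96373) = -I*√6/96373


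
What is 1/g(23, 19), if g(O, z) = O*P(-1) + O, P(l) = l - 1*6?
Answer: -1/138 ≈ -0.0072464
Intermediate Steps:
P(l) = -6 + l (P(l) = l - 6 = -6 + l)
g(O, z) = -6*O (g(O, z) = O*(-6 - 1) + O = O*(-7) + O = -7*O + O = -6*O)
1/g(23, 19) = 1/(-6*23) = 1/(-138) = -1/138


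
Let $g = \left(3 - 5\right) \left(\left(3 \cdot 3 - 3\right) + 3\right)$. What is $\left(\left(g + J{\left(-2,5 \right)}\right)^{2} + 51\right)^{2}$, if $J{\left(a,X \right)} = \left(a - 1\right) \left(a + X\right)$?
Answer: $608400$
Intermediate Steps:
$J{\left(a,X \right)} = \left(-1 + a\right) \left(X + a\right)$
$g = -18$ ($g = - 2 \left(\left(9 - 3\right) + 3\right) = - 2 \left(6 + 3\right) = \left(-2\right) 9 = -18$)
$\left(\left(g + J{\left(-2,5 \right)}\right)^{2} + 51\right)^{2} = \left(\left(-18 + \left(\left(-2\right)^{2} - 5 - -2 + 5 \left(-2\right)\right)\right)^{2} + 51\right)^{2} = \left(\left(-18 + \left(4 - 5 + 2 - 10\right)\right)^{2} + 51\right)^{2} = \left(\left(-18 - 9\right)^{2} + 51\right)^{2} = \left(\left(-27\right)^{2} + 51\right)^{2} = \left(729 + 51\right)^{2} = 780^{2} = 608400$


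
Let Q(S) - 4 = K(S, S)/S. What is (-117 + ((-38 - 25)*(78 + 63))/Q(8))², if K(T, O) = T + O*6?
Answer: 103428900/121 ≈ 8.5478e+5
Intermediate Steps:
K(T, O) = T + 6*O
Q(S) = 11 (Q(S) = 4 + (S + 6*S)/S = 4 + (7*S)/S = 4 + 7 = 11)
(-117 + ((-38 - 25)*(78 + 63))/Q(8))² = (-117 + ((-38 - 25)*(78 + 63))/11)² = (-117 - 63*141*(1/11))² = (-117 - 8883*1/11)² = (-117 - 8883/11)² = (-10170/11)² = 103428900/121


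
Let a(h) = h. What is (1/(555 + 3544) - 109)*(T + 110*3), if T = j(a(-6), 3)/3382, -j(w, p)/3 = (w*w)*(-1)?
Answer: -249346350360/6931409 ≈ -35973.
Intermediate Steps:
j(w, p) = 3*w² (j(w, p) = -3*w*w*(-1) = -3*w²*(-1) = -(-3)*w² = 3*w²)
T = 54/1691 (T = (3*(-6)²)/3382 = (3*36)*(1/3382) = 108*(1/3382) = 54/1691 ≈ 0.031934)
(1/(555 + 3544) - 109)*(T + 110*3) = (1/(555 + 3544) - 109)*(54/1691 + 110*3) = (1/4099 - 109)*(54/1691 + 330) = (1/4099 - 109)*(558084/1691) = -446790/4099*558084/1691 = -249346350360/6931409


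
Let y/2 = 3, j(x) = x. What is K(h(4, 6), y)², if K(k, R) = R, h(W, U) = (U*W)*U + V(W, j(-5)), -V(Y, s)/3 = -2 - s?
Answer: 36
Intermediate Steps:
V(Y, s) = 6 + 3*s (V(Y, s) = -3*(-2 - s) = 6 + 3*s)
h(W, U) = -9 + W*U² (h(W, U) = (U*W)*U + (6 + 3*(-5)) = W*U² + (6 - 15) = W*U² - 9 = -9 + W*U²)
y = 6 (y = 2*3 = 6)
K(h(4, 6), y)² = 6² = 36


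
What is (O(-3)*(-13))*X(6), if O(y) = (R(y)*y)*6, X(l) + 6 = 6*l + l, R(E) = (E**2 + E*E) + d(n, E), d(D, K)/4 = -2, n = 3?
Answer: 84240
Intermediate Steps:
d(D, K) = -8 (d(D, K) = 4*(-2) = -8)
R(E) = -8 + 2*E**2 (R(E) = (E**2 + E*E) - 8 = (E**2 + E**2) - 8 = 2*E**2 - 8 = -8 + 2*E**2)
X(l) = -6 + 7*l (X(l) = -6 + (6*l + l) = -6 + 7*l)
O(y) = 6*y*(-8 + 2*y**2) (O(y) = ((-8 + 2*y**2)*y)*6 = (y*(-8 + 2*y**2))*6 = 6*y*(-8 + 2*y**2))
(O(-3)*(-13))*X(6) = ((12*(-3)*(-4 + (-3)**2))*(-13))*(-6 + 7*6) = ((12*(-3)*(-4 + 9))*(-13))*(-6 + 42) = ((12*(-3)*5)*(-13))*36 = -180*(-13)*36 = 2340*36 = 84240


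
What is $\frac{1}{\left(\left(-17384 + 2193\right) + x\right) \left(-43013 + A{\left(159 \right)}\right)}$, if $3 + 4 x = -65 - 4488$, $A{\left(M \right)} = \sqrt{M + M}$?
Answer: $\frac{43013}{30212424506830} + \frac{\sqrt{318}}{30212424506830} \approx 1.4243 \cdot 10^{-9}$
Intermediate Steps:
$A{\left(M \right)} = \sqrt{2} \sqrt{M}$ ($A{\left(M \right)} = \sqrt{2 M} = \sqrt{2} \sqrt{M}$)
$x = -1139$ ($x = - \frac{3}{4} + \frac{-65 - 4488}{4} = - \frac{3}{4} + \frac{1}{4} \left(-4553\right) = - \frac{3}{4} - \frac{4553}{4} = -1139$)
$\frac{1}{\left(\left(-17384 + 2193\right) + x\right) \left(-43013 + A{\left(159 \right)}\right)} = \frac{1}{\left(\left(-17384 + 2193\right) - 1139\right) \left(-43013 + \sqrt{2} \sqrt{159}\right)} = \frac{1}{\left(-15191 - 1139\right) \left(-43013 + \sqrt{318}\right)} = \frac{1}{\left(-16330\right) \left(-43013 + \sqrt{318}\right)} = \frac{1}{702402290 - 16330 \sqrt{318}}$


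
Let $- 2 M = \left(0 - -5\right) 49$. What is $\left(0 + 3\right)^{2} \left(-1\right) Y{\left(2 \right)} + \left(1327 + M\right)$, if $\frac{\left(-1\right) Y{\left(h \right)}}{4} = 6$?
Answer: $\frac{2841}{2} \approx 1420.5$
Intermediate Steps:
$Y{\left(h \right)} = -24$ ($Y{\left(h \right)} = \left(-4\right) 6 = -24$)
$M = - \frac{245}{2}$ ($M = - \frac{\left(0 - -5\right) 49}{2} = - \frac{\left(0 + 5\right) 49}{2} = - \frac{5 \cdot 49}{2} = \left(- \frac{1}{2}\right) 245 = - \frac{245}{2} \approx -122.5$)
$\left(0 + 3\right)^{2} \left(-1\right) Y{\left(2 \right)} + \left(1327 + M\right) = \left(0 + 3\right)^{2} \left(-1\right) \left(-24\right) + \left(1327 - \frac{245}{2}\right) = 3^{2} \left(-1\right) \left(-24\right) + \frac{2409}{2} = 9 \left(-1\right) \left(-24\right) + \frac{2409}{2} = \left(-9\right) \left(-24\right) + \frac{2409}{2} = 216 + \frac{2409}{2} = \frac{2841}{2}$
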